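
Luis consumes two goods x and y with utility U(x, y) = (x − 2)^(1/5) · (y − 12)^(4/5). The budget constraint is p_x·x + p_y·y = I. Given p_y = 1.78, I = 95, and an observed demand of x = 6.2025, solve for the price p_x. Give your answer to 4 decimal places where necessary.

This is Cobb-Douglas in (x−2, y−12): tangency gives 0.2·p_y·(y−12) = 0.8·p_x·(x−2).
Substituting into the budget: x* = 2 + 0.2·(I − 2·p_x − 12·p_y)/p_x, and y* = 12 + 0.8·(…)/p_y.
Set x* = 6.2025 in the demand function and solve for p_x: p_x = 3.2.

p_x = 3.2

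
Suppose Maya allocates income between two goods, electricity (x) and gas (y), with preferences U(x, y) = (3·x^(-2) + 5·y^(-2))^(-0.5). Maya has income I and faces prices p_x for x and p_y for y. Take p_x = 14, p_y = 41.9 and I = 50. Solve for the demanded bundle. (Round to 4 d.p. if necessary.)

MRS = MU_x/MU_y = (3/5)·(y/x)^(3). Set equal to p_x/p_y.
Solve for the ratio: y/x = [(5/3)·p_x/p_y]^(1/3).
With the ratio pinned down, the budget gives x* = I/(p_x + p_y·(y/x)) and y* = (y/x)·x*.
Numerically y/x = 0.822724, so x* = 50/(14 + 41.9·0.822724) = 1.0315 and y* = 0.822724·1.0315 = 0.8487.

x* = 1.0315, y* = 0.8487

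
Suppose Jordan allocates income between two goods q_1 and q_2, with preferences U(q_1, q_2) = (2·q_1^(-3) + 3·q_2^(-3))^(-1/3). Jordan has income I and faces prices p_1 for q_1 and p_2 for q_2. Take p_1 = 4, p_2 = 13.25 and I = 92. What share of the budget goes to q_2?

share on q_2 = 0.731

Numerically q_2/q_1 = 0.820321, so q_1* = 92/(4 + 13.25·0.820321) = 6.1873 and q_2* = 0.820321·6.1873 = 5.0755.
Expenditure on q_2: 13.25·5.0755 = 67.2509; share = 0.731.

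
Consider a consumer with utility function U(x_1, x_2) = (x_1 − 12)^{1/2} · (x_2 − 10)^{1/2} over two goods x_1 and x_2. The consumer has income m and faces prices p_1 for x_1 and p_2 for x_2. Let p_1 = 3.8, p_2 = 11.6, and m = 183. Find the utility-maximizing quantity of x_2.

This is Cobb-Douglas in (x_1−12, x_2−10): tangency gives 0.5·p_2·(x_2−10) = 0.5·p_1·(x_1−12).
Substituting into the budget: x_1* = 12 + 0.5·(m − 12·p_1 − 10·p_2)/p_1, and x_2* = 10 + 0.5·(…)/p_2.
Discretionary income = 183 − 12·3.8 − 10·11.6 = 21.4; x_2* = 10 + 0.5·21.4/11.6 = 10.9224.

x_2* = 10.9224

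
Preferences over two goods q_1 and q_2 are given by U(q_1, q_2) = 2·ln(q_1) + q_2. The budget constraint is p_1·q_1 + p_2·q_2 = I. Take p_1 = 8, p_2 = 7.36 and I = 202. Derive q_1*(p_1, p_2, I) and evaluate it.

MU_q_1 = 2/q_1, MU_q_2 = 1. Tangency: 2/q_1 = p_1/p_2.
So q_1*(p_1,p_2) = 2·p_2/p_1, independent of income; and q_2* = (I − 2·p_2)/p_2.
At the given prices: q_1* = 2·7.36/8 = 1.84.

q_1* = 1.84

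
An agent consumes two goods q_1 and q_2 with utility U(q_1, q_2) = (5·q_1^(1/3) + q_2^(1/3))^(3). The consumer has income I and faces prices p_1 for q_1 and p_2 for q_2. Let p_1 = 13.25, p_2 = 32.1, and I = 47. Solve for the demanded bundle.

From the CES first-order condition, 5·(q_2/q_1)^(2/3) = p_1/p_2.
Solve for the ratio: q_2/q_1 = [(1/5)·p_1/p_2]^(1.5).
With the ratio pinned down, the budget gives q_1* = I/(p_1 + p_2·(q_2/q_1)) and q_2* = (q_2/q_1)·q_1*.
Numerically q_2/q_1 = 0.02372, so q_1* = 47/(13.25 + 32.1·0.02372) = 3.3544 and q_2* = 0.02372·3.3544 = 0.0796.

q_1* = 3.3544, q_2* = 0.0796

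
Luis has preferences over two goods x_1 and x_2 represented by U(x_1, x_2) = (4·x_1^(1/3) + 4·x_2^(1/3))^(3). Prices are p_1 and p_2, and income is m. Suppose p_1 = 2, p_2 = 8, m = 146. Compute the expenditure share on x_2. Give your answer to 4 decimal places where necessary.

With the ratio pinned down, the budget gives x_1* = m/(p_1 + p_2·(x_2/x_1)) and x_2* = (x_2/x_1)·x_1*.
Numerically x_2/x_1 = 0.125, so x_1* = 146/(2 + 8·0.125) = 48.6667 and x_2* = 0.125·48.6667 = 6.0833.
Expenditure on x_2: 8·6.0833 = 48.6667; share = 0.3333.

share on x_2 = 0.3333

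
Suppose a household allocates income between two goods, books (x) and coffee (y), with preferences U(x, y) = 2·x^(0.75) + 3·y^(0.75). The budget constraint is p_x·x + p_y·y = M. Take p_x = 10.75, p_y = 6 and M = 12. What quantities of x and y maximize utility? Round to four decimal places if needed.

x* = 0.0371, y* = 1.9336

From the CES first-order condition, (2/3)·(y/x)^(0.25) = p_x/p_y.
Hence y/x = ((3/2)·p_x/p_y)^(1/(0.25)), i.e. raised to the 4 power.
With the ratio pinned down, the budget gives x* = M/(p_x + p_y·(y/x)) and y* = (y/x)·x*.
Numerically y/x = 52.166763, so x* = 12/(10.75 + 6·52.166763) = 0.0371 and y* = 52.166763·0.0371 = 1.9336.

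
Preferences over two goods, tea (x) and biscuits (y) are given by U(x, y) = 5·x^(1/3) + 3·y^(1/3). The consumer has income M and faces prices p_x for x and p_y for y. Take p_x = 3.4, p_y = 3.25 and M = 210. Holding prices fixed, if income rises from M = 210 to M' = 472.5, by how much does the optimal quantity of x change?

Δx* = 52.3301

Numerically y/x = 0.497302, so x* = 210/(3.4 + 3.25·0.497302) = 41.8641.
At M' = 472.5: x* = 94.1942. Change: 94.1942 − 41.8641 = 52.3301.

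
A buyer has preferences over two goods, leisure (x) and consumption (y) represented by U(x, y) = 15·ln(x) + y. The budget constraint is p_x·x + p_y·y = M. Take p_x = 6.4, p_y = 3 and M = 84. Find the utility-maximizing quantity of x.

MU_x = 15/x, MU_y = 1. Tangency: 15/x = p_x/p_y.
So x*(p_x,p_y) = 15·p_y/p_x, independent of income; and y* = (M − 15·p_y)/p_y.
At the given prices: x* = 15·3/6.4 = 7.0312.

x* = 7.0312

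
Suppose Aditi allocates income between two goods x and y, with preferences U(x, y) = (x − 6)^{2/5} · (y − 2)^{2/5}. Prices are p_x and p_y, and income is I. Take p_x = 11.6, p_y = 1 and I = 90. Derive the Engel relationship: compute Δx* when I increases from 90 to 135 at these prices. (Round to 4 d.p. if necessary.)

Δx* = 1.9397

Let x' = x−6, y' = y−2. MRS = y'/x' = p_x/p_y.
After buying the subsistence bundle (6, 2), a share 0.5 of the remaining income goes to x: x* = 6 + 0.5·(I − 6p_x − 2p_y)/p_x.
Discretionary income = 90 − 6·11.6 − 2·1 = 18.4; x* = 6 + 0.5·18.4/11.6 = 6.7931.
At I' = 135: x* = 8.7328. Change: 8.7328 − 6.7931 = 1.9397.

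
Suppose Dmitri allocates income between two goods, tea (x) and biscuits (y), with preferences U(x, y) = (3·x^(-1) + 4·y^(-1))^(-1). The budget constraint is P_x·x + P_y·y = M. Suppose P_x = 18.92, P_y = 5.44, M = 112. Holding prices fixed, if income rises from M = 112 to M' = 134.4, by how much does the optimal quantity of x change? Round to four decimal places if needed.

Δx* = 0.7312

MU_x ∝ 3·x^(-2), MU_y ∝ 4·y^(-2), so MRS = (3/4)·(y/x)^(2) = P_x/P_y.
Hence y/x = ((4/3)·P_x/P_y)^(1/(2)), i.e. raised to the 0.5 power.
Substitute y = (y/x)·x into the budget: x* = M/(P_x + P_y·(y/x)).
Numerically y/x = 2.153429, so x* = 112/(18.92 + 5.44·2.153429) = 3.656.
At M' = 134.4: x* = 4.3872. Change: 4.3872 − 3.656 = 0.7312.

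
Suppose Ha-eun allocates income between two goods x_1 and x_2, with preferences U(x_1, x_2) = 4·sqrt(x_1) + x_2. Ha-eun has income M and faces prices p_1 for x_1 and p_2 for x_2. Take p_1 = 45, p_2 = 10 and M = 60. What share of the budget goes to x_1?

share on x_1 = 0.1481

Set MRS = p_1/p_2: 2·x_1^(−1/2) = p_1/p_2.
Solve: √x_1 = 2·p_2/p_1, so x_1*(p_1,p_2) = (2·p_2/p_1)², and x_2* = (M − p_1·x_1*)/p_2.
Plugging in: x_1* = (2·10/45)² = 0.1975, x_2* = 5.1111.
Expenditure on x_1: 45·0.1975 = 8.8889; share = 0.1481.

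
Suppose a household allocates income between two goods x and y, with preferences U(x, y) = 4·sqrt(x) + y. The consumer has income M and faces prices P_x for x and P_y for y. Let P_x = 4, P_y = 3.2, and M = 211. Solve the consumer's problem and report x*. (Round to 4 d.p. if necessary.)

x* = 2.56

Utility is quasi-linear in y; the FOC for x is 2/√x = P_x/P_y.
Solve: √x = 2·P_y/P_x, so x*(P_x,P_y) = (2·P_y/P_x)², and y* = (M − P_x·x*)/P_y.
Plugging in: x* = (2·3.2/4)² = 2.56.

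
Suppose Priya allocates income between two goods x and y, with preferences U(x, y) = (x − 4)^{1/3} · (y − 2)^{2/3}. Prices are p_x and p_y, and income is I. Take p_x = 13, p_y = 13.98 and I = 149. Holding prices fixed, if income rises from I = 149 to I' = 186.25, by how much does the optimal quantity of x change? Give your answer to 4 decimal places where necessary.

This is Cobb-Douglas in (x−4, y−2): tangency gives 1/3·p_y·(y−2) = 2/3·p_x·(x−4).
Substituting into the budget: x* = 4 + 1/3·(I − 4·p_x − 2·p_y)/p_x, and y* = 2 + 2/3·(…)/p_y.
Discretionary income = 149 − 4·13 − 2·13.98 = 69.04; x* = 4 + 1/3·69.04/13 = 5.7703.
At I' = 186.25: x* = 6.7254. Change: 6.7254 − 5.7703 = 0.9551.

Δx* = 0.9551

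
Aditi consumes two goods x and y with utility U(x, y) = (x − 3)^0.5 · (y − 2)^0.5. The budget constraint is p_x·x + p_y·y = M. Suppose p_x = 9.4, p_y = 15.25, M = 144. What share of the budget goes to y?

MRS = (y−2)/(x−3). Tangency with p_x/p_y gives y−2 = (p_x/p_y)·(x−3).
Substituting into the budget: x* = 3 + 0.5·(M − 3·p_x − 2·p_y)/p_x, and y* = 2 + 0.5·(…)/p_y.
Discretionary income = 144 − 3·9.4 − 2·15.25 = 85.3; x* = 3 + 0.5·85.3/9.4 = 7.5372; y* = 2 + 0.5·85.3/15.25 = 4.7967.
Expenditure on y: 15.25·4.7967 = 73.15; share = 0.508.

share on y = 0.508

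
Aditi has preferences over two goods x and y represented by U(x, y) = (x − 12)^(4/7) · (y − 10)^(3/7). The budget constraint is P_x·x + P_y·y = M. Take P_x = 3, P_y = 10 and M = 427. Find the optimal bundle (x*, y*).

x* = 67.4286, y* = 22.4714

MRS = (4/3)·(y−10)/(x−12). Tangency with P_x/P_y gives y−10 = (3/4)·(P_x/P_y)·(x−12).
After buying the subsistence bundle (12, 10), a share 4/7 of the remaining income goes to x: x* = 12 + 4/7·(M − 12P_x − 10P_y)/P_x.
Discretionary income = 427 − 12·3 − 10·10 = 291; x* = 12 + 4/7·291/3 = 67.4286; y* = 10 + 3/7·291/10 = 22.4714.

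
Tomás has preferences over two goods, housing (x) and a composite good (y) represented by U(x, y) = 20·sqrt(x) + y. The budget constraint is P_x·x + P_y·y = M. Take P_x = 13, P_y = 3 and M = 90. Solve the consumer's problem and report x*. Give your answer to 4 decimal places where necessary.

x* = 5.3254

Utility is quasi-linear in y; the FOC for x is 10/√x = P_x/P_y.
Thus x* = (10·P_y/P_x)² — independent of M — with the rest of income spent on y.
Plugging in: x* = (10·3/13)² = 5.3254.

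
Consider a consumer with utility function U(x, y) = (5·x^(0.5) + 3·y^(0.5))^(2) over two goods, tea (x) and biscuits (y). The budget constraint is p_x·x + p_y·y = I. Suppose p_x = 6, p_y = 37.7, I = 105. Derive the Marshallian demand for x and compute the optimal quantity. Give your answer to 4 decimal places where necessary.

x* = 16.5517

From the CES first-order condition, (5/3)·(y/x)^(0.5) = p_x/p_y.
Solve for the ratio: y/x = [(3/5)·p_x/p_y]^(2).
Substitute y = (y/x)·x into the budget: x* = I/(p_x + p_y·(y/x)).
Numerically y/x = 0.009118, so x* = 105/(6 + 37.7·0.009118) = 16.5517.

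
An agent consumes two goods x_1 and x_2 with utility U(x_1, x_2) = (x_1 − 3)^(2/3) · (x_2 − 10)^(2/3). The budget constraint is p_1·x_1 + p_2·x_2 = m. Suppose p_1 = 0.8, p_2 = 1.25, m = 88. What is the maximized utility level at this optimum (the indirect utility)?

V = 121.2969

This is Cobb-Douglas in (x_1−3, x_2−10): tangency gives 2/3·p_2·(x_2−10) = 2/3·p_1·(x_1−3).
After buying the subsistence bundle (3, 10), a share 0.5 of the remaining income goes to x_1: x_1* = 3 + 0.5·(m − 3p_1 − 10p_2)/p_1.
Discretionary income = 88 − 3·0.8 − 10·1.25 = 73.1; x_1* = 3 + 0.5·73.1/0.8 = 48.6875; x_2* = 10 + 0.5·73.1/1.25 = 39.24.
Utility at the optimum: U(48.6875, 39.24) = 121.2969.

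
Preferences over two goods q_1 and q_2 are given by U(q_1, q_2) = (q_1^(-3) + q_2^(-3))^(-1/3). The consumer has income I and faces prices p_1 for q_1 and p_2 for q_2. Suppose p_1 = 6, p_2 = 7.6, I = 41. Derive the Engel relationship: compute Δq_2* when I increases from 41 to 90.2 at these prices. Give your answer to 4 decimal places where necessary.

MRS = MU_q_1/MU_q_2 = (q_2/q_1)^(4). Set equal to p_1/p_2.
Hence q_2/q_1 = (p_1/p_2)^(1/(4)), i.e. raised to the 0.25 power.
Substitute q_2 = (q_2/q_1)·q_1 into the budget: q_1* = I/(p_1 + p_2·(q_2/q_1)).
Numerically q_2/q_1 = 0.942615, so q_1* = 41/(6 + 7.6·0.942615) = 3.1146 and q_2* = 0.942615·3.1146 = 2.9359.
At I' = 90.2: q_2* = 6.4589. Change: 6.4589 − 2.9359 = 3.523.

Δq_2* = 3.523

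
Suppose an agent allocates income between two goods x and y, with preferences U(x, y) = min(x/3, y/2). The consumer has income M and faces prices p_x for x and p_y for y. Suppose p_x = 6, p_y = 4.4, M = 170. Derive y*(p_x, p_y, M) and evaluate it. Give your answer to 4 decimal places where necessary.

With perfect complements, no substitution: consume in ratio x:y = 3:2.
Budget: p_x·x + p_y·(2/3)·x = M, so (3·p_x + 2·p_y)·x = 3·M.
Demand: x*(p_x,p_y,M) = 3·M/(3·p_x + 2·p_y), y* = 2·M/(3·p_x + 2·p_y).
Here 3·6 + 2·4.4 = 26.8, giving y* = 12.6866.

y* = 12.6866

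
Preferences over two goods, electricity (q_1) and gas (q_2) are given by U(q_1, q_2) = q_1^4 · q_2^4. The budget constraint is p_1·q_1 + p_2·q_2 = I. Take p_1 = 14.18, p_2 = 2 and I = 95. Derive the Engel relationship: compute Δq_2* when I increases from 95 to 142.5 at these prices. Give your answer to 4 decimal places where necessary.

Tangency: MRS = q_2/q_1 = p_1/p_2.
So 4·p_2·q_2 = 4·p_1·q_1; combined with the budget, a share 0.5 of income goes to q_1.
Demand: q_1*(p_1,p_2,I) = 0.5·I/p_1 and q_2* = 0.5·I/p_2.
At p_1=14.18, p_2=2, I=95: q_2* = 0.5·95/2 = 23.75.
At I' = 142.5: q_2* = 35.625. Change: 35.625 − 23.75 = 11.875.

Δq_2* = 11.875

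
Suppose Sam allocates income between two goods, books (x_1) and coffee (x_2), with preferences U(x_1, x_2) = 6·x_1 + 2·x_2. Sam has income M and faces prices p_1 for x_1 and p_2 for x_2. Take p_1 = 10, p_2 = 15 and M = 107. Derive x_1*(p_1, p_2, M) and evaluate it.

Perfect substitutes: compare marginal utility per dollar. 6/p_1 vs 2/p_2 → 0.6 vs 0.1333.
x_1 gives more utility per dollar, so spend all income on x_1: x_1* = M/p_1, x_2* = 0.
Numerically: x_1* = 10.7, x_2* = 0.

x_1* = 10.7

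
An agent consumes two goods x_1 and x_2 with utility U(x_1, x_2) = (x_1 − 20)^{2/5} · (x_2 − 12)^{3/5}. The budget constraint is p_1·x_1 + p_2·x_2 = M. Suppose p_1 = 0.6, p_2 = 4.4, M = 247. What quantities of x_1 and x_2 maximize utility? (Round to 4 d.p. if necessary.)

x_1* = 141.4667, x_2* = 36.8455

MRS = (2/3)·(x_2−12)/(x_1−20). Tangency with p_1/p_2 gives x_2−12 = (3/2)·(p_1/p_2)·(x_1−20).
Substituting into the budget: x_1* = 20 + 0.4·(M − 20·p_1 − 12·p_2)/p_1, and x_2* = 12 + 0.6·(…)/p_2.
Discretionary income = 247 − 20·0.6 − 12·4.4 = 182.2; x_1* = 20 + 0.4·182.2/0.6 = 141.4667; x_2* = 12 + 0.6·182.2/4.4 = 36.8455.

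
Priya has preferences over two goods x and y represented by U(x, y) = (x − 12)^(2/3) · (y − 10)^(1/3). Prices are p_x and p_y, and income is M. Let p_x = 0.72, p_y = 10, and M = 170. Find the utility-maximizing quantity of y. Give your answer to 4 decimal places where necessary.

Let x' = x−12, y' = y−10. MRS = 2·y'/x' = p_x/p_y.
After buying the subsistence bundle (12, 10), a share 2/3 of the remaining income goes to x: x* = 12 + 2/3·(M − 12p_x − 10p_y)/p_x.
Discretionary income = 170 − 12·0.72 − 10·10 = 61.36; y* = 10 + 1/3·61.36/10 = 12.0453.

y* = 12.0453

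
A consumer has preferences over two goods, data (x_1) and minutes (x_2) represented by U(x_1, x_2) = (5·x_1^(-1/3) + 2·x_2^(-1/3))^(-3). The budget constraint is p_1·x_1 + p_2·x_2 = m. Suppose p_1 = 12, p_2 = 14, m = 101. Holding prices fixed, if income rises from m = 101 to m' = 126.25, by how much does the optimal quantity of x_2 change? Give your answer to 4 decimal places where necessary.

With the ratio pinned down, the budget gives x_1* = m/(p_1 + p_2·(x_2/x_1)) and x_2* = (x_2/x_1)·x_1*.
Numerically x_2/x_1 = 0.448059, so x_1* = 101/(12 + 14·0.448059) = 5.5273 and x_2* = 0.448059·5.5273 = 2.4766.
At m' = 126.25: x_2* = 3.0957. Change: 3.0957 − 2.4766 = 0.6191.

Δx_2* = 0.6191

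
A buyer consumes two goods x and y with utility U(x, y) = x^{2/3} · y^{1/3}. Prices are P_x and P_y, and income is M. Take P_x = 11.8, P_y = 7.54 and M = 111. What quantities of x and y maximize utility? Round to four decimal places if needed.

MU_x/MU_y = (2/3·y)/(1/3·x); tangency sets this equal to P_x/P_y.
Rearranging, P_y·y = (1/2)·P_x·x. Substituting into the budget gives P_x·x·(1 + (1/2)) = M.
Demand: x*(P_x,P_y,M) = 2/3·M/P_x and y* = 1/3·M/P_y.
At P_x=11.8, P_y=7.54, M=111: x* = 2/3·111/11.8 = 6.2712, y* = 4.9072.

x* = 6.2712, y* = 4.9072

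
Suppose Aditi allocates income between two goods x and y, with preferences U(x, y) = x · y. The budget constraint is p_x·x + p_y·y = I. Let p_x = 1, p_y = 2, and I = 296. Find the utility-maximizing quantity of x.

MU_x/MU_y = (y)/(x); tangency sets this equal to p_x/p_y.
Rearranging, p_y·y = p_x·x. Substituting into the budget gives p_x·x·(1 + 1) = I.
Demand: x*(p_x,p_y,I) = 0.5·I/p_x and y* = 0.5·I/p_y.
At p_x=1, p_y=2, I=296: x* = 0.5·296/1 = 148.

x* = 148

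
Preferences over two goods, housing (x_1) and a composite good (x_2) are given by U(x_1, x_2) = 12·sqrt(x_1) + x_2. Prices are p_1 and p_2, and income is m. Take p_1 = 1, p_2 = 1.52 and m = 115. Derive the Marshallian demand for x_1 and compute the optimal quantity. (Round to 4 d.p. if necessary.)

Utility is quasi-linear in x_2; the FOC for x_1 is 6/√x_1 = p_1/p_2.
Solve: √x_1 = 6·p_2/p_1, so x_1*(p_1,p_2) = (6·p_2/p_1)², and x_2* = (m − p_1·x_1*)/p_2.
Plugging in: x_1* = (6·1.52/1)² = 83.1744.

x_1* = 83.1744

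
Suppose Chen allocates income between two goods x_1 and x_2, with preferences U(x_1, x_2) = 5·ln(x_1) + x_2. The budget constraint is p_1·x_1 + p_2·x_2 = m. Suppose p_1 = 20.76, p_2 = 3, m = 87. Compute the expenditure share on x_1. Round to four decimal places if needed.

So x_1*(p_1,p_2) = 5·p_2/p_1, independent of income; and x_2* = (m − 5·p_2)/p_2.
At the given prices: x_1* = 5·3/20.76 = 0.7225, and x_2* = 24.
Expenditure on x_1: 20.76·0.7225 = 15; share = 0.1724.

share on x_1 = 0.1724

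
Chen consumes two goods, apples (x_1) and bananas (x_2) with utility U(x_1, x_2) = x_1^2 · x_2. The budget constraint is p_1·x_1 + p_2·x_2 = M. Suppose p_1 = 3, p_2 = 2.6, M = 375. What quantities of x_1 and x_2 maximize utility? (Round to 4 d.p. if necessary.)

The MRS is 2·x_2/x_1. Set MRS = p_1/p_2.
So 2·p_2·x_2 = p_1·x_1; combined with the budget, a share 2/3 of income goes to x_1.
Demand: x_1*(p_1,p_2,M) = 2/3·M/p_1 and x_2* = 1/3·M/p_2.
At p_1=3, p_2=2.6, M=375: x_1* = 2/3·375/3 = 83.3333, x_2* = 48.0769.

x_1* = 83.3333, x_2* = 48.0769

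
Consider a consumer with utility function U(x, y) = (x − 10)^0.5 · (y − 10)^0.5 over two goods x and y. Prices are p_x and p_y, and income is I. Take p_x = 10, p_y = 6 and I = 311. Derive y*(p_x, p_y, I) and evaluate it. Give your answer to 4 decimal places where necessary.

Let x' = x−10, y' = y−10. MRS = y'/x' = p_x/p_y.
Substituting into the budget: x* = 10 + 0.5·(I − 10·p_x − 10·p_y)/p_x, and y* = 10 + 0.5·(…)/p_y.
Discretionary income = 311 − 10·10 − 10·6 = 151; y* = 10 + 0.5·151/6 = 22.5833.

y* = 22.5833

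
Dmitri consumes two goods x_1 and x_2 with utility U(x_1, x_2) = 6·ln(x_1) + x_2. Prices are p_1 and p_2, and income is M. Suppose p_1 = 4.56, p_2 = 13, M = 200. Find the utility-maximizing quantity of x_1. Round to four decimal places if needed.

At the given prices: x_1* = 6·13/4.56 = 17.1053.

x_1* = 17.1053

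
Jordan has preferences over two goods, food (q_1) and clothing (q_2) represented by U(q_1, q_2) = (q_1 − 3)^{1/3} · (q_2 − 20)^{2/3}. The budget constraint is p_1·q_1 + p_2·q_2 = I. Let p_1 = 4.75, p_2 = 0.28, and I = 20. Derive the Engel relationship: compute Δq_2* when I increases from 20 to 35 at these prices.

Δq_2* = 35.7143

Let q_1' = q_1−3, q_2' = q_2−20. MRS = (1/2)·q_2'/q_1' = p_1/p_2.
After buying the subsistence bundle (3, 20), a share 1/3 of the remaining income goes to q_1: q_1* = 3 + 1/3·(I − 3p_1 − 20p_2)/p_1.
Discretionary income = 20 − 3·4.75 − 20·0.28 = 0.15; q_2* = 20 + 2/3·0.15/0.28 = 20.3571.
At I' = 35: q_2* = 56.0714. Change: 56.0714 − 20.3571 = 35.7143.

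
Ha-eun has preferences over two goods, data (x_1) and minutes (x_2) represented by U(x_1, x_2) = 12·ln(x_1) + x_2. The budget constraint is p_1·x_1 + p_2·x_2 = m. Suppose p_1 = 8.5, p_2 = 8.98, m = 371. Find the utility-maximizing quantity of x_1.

x_1* = 12.6776

So x_1*(p_1,p_2) = 12·p_2/p_1, independent of income; and x_2* = (m − 12·p_2)/p_2.
At the given prices: x_1* = 12·8.98/8.5 = 12.6776.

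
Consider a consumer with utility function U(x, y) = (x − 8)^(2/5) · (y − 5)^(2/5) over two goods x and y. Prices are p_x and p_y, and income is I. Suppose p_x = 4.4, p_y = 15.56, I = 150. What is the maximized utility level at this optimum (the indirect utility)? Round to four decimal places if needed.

Let x' = x−8, y' = y−5. MRS = y'/x' = p_x/p_y.
Substituting into the budget: x* = 8 + 0.5·(I − 8·p_x − 5·p_y)/p_x, and y* = 5 + 0.5·(…)/p_y.
Discretionary income = 150 − 8·4.4 − 5·15.56 = 37; x* = 8 + 0.5·37/4.4 = 12.2045; y* = 5 + 0.5·37/15.56 = 6.1889.
Utility at the optimum: U(12.2045, 6.1889) = 1.9035.

V = 1.9035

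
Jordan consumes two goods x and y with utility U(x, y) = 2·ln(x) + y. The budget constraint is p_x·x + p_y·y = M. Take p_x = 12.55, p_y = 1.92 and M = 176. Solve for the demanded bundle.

x* = 0.306, y* = 89.6667

So x*(p_x,p_y) = 2·p_y/p_x, independent of income; and y* = (M − 2·p_y)/p_y.
At the given prices: x* = 2·1.92/12.55 = 0.306, and y* = 89.6667.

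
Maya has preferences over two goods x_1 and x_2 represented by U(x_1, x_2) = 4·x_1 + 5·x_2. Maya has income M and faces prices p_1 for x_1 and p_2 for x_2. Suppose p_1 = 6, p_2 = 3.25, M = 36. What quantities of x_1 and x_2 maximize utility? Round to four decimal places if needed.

x_2 gives more utility per dollar, so spend all income on x_2: x_2* = M/p_2, x_1* = 0.
Numerically: x_1* = 0, x_2* = 11.0769.

x_1* = 0, x_2* = 11.0769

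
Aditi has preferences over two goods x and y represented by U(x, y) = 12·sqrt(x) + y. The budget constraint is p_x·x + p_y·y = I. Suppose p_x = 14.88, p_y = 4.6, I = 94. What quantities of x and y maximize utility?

x* = 3.4404, y* = 9.3058

Thus x* = (6·p_y/p_x)² — independent of I — with the rest of income spent on y.
Plugging in: x* = (6·4.6/14.88)² = 3.4404, y* = 9.3058.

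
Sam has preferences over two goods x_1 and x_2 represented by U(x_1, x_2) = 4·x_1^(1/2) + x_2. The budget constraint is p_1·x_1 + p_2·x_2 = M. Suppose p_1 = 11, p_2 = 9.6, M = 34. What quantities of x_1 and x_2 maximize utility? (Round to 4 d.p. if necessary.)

x_1* = 3.0466, x_2* = 0.0508

Utility is quasi-linear in x_2; the FOC for x_1 is 2/√x_1 = p_1/p_2.
Solve: √x_1 = 2·p_2/p_1, so x_1*(p_1,p_2) = (2·p_2/p_1)², and x_2* = (M − p_1·x_1*)/p_2.
Plugging in: x_1* = (2·9.6/11)² = 3.0466, x_2* = 0.0508.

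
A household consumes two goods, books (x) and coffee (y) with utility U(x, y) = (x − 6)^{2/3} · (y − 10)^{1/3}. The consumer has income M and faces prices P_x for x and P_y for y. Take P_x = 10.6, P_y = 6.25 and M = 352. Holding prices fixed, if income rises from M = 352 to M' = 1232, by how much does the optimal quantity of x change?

Δx* = 55.3459

After buying the subsistence bundle (6, 10), a share 2/3 of the remaining income goes to x: x* = 6 + 2/3·(M − 6P_x − 10P_y)/P_x.
Discretionary income = 352 − 6·10.6 − 10·6.25 = 225.9; x* = 6 + 2/3·225.9/10.6 = 20.2075.
At M' = 1232: x* = 75.5535. Change: 75.5535 − 20.2075 = 55.3459.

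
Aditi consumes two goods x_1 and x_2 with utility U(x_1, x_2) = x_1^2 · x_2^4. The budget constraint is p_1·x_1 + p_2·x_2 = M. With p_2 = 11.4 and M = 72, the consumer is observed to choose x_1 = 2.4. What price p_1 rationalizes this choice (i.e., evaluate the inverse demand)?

The MRS is (1/2)·x_2/x_1. Set MRS = p_1/p_2.
So 2·p_2·x_2 = 4·p_1·x_1; combined with the budget, a share 1/3 of income goes to x_1.
Demand: x_1*(p_1,p_2,M) = 1/3·M/p_1 and x_2* = 2/3·M/p_2.
Set x_1* = 2.4 in the demand function and solve for p_1: p_1 = 10.

p_1 = 10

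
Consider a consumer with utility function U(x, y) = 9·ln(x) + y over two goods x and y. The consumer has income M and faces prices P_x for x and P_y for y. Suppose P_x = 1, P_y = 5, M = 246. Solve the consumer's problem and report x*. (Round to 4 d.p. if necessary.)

So x*(P_x,P_y) = 9·P_y/P_x, independent of income; and y* = (M − 9·P_y)/P_y.
At the given prices: x* = 9·5/1 = 45.

x* = 45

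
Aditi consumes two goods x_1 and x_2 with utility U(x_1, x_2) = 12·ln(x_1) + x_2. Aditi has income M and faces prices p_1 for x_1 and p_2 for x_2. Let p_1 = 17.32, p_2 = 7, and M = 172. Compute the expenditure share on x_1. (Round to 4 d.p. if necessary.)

share on x_1 = 0.4884

Set MRS = p_1/p_2: (12/x_1)/1 = p_1/p_2.
So x_1*(p_1,p_2) = 12·p_2/p_1, independent of income; and x_2* = (M − 12·p_2)/p_2.
At the given prices: x_1* = 12·7/17.32 = 4.8499, and x_2* = 12.5714.
Expenditure on x_1: 17.32·4.8499 = 84; share = 0.4884.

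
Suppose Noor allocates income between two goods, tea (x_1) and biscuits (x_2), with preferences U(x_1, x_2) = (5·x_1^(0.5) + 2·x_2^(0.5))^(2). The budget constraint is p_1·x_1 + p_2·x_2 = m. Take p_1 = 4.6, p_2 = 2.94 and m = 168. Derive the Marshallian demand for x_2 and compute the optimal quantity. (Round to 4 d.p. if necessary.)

From the CES first-order condition, (5/2)·(x_2/x_1)^(0.5) = p_1/p_2.
Hence x_2/x_1 = ((2/5)·p_1/p_2)^(1/(0.5)), i.e. raised to the 2 power.
Substitute x_2 = (x_2/x_1)·x_1 into the budget: x_1* = m/(p_1 + p_2·(x_2/x_1)).
Numerically x_2/x_1 = 0.391689, so x_1* = 168/(4.6 + 2.94·0.391689) = 29.2094 and x_2* = 0.391689·29.2094 = 11.441.

x_2* = 11.441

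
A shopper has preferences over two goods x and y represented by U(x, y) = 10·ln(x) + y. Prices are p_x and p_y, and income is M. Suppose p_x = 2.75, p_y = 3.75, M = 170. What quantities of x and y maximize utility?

x* = 13.6364, y* = 35.3333

So x*(p_x,p_y) = 10·p_y/p_x, independent of income; and y* = (M − 10·p_y)/p_y.
At the given prices: x* = 10·3.75/2.75 = 13.6364, and y* = 35.3333.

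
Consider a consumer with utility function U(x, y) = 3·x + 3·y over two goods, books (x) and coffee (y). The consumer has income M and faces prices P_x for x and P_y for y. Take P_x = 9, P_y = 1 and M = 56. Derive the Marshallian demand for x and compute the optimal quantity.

Linear utility — the consumer picks whichever good has higher MU/price: 3/9 = 0.3333 vs 3/1 = 3.
y gives more utility per dollar, so spend all income on y: y* = M/P_y, x* = 0.
Numerically: x* = 0, y* = 56.

x* = 0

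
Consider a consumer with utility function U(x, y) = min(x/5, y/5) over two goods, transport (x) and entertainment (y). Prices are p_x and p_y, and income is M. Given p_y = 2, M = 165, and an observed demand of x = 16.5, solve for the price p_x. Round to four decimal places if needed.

Leontief preferences: the optimum is at the kink where x/5 = y/5, i.e. y = x.
Budget: p_x·x + p_y·x = M, so (5·p_x + 5·p_y)·x = 5·M.
Demand: x*(p_x,p_y,M) = 5·M/(5·p_x + 5·p_y), y* = 5·M/(5·p_x + 5·p_y).
Set x* = 16.5 in the demand function and solve for p_x: p_x = 8.

p_x = 8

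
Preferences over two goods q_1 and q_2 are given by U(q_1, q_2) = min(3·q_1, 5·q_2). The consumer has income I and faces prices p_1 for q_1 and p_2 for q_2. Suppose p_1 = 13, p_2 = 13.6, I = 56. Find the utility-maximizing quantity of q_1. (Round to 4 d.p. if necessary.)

Demand: q_1*(p_1,p_2,I) = 5·I/(5·p_1 + 3·p_2), q_2* = 3·I/(5·p_1 + 3·p_2).
Here 5·13 + 3·13.6 = 105.8, giving q_1* = 2.6465.

q_1* = 2.6465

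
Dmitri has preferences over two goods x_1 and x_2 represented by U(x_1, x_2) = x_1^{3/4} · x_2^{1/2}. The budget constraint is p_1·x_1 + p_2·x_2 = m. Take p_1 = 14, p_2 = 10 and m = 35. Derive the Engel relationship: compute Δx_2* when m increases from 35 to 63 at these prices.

Δx_2* = 1.12

MU_x_1/MU_x_2 = (0.75·x_2)/(0.5·x_1); tangency sets this equal to p_1/p_2.
So 0.75·p_2·x_2 = 0.5·p_1·x_1; combined with the budget, a share 0.6 of income goes to x_1.
Demand: x_1*(p_1,p_2,m) = 0.6·m/p_1 and x_2* = 0.4·m/p_2.
At p_1=14, p_2=10, m=35: x_2* = 0.4·35/10 = 1.4.
At m' = 63: x_2* = 2.52. Change: 2.52 − 1.4 = 1.12.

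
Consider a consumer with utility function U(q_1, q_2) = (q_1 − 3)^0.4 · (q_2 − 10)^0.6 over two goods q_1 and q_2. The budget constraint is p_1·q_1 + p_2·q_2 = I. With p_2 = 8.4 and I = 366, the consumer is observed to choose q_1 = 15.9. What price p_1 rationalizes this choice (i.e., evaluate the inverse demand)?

Let q_1' = q_1−3, q_2' = q_2−10. MRS = (2/3)·q_2'/q_1' = p_1/p_2.
Substituting into the budget: q_1* = 3 + 0.4·(I − 3·p_1 − 10·p_2)/p_1, and q_2* = 10 + 0.6·(…)/p_2.
Set q_1* = 15.9 in the demand function and solve for p_1: p_1 = 8.

p_1 = 8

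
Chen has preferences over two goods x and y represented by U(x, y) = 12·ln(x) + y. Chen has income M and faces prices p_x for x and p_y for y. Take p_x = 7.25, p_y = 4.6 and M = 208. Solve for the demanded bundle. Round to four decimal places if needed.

MU_x = 12/x, MU_y = 1. Tangency: 12/x = p_x/p_y.
So x*(p_x,p_y) = 12·p_y/p_x, independent of income; and y* = (M − 12·p_y)/p_y.
At the given prices: x* = 12·4.6/7.25 = 7.6138, and y* = 33.2174.

x* = 7.6138, y* = 33.2174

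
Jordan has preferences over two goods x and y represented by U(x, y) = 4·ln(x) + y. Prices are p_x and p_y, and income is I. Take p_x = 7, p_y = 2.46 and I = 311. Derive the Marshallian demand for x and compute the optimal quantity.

So x*(p_x,p_y) = 4·p_y/p_x, independent of income; and y* = (I − 4·p_y)/p_y.
At the given prices: x* = 4·2.46/7 = 1.4057.

x* = 1.4057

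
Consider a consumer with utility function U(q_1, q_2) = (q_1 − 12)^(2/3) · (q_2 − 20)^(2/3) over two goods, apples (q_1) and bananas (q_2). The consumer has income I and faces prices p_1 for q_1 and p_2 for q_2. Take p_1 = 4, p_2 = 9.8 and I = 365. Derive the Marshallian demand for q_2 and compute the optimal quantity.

q_2* = 26.1735

This is Cobb-Douglas in (q_1−12, q_2−20): tangency gives 2/3·p_2·(q_2−20) = 2/3·p_1·(q_1−12).
Substituting into the budget: q_1* = 12 + 0.5·(I − 12·p_1 − 20·p_2)/p_1, and q_2* = 20 + 0.5·(…)/p_2.
Discretionary income = 365 − 12·4 − 20·9.8 = 121; q_2* = 20 + 0.5·121/9.8 = 26.1735.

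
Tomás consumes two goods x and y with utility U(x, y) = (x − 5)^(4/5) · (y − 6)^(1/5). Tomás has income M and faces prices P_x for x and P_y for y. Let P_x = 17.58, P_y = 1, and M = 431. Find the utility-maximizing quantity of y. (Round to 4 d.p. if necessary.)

This is Cobb-Douglas in (x−5, y−6): tangency gives 0.8·P_y·(y−6) = 0.2·P_x·(x−5).
After buying the subsistence bundle (5, 6), a share 0.8 of the remaining income goes to x: x* = 5 + 0.8·(M − 5P_x − 6P_y)/P_x.
Discretionary income = 431 − 5·17.58 − 6·1 = 337.1; y* = 6 + 0.2·337.1/1 = 73.42.

y* = 73.42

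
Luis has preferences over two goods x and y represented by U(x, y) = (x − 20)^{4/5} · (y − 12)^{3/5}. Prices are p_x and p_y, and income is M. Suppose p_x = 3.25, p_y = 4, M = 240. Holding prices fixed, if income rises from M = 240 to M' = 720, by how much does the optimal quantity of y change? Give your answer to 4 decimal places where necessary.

Δy* = 51.4286

MRS = (4/3)·(y−12)/(x−20). Tangency with p_x/p_y gives y−12 = (3/4)·(p_x/p_y)·(x−20).
Substituting into the budget: x* = 20 + 4/7·(M − 20·p_x − 12·p_y)/p_x, and y* = 12 + 3/7·(…)/p_y.
Discretionary income = 240 − 20·3.25 − 12·4 = 127; y* = 12 + 3/7·127/4 = 25.6071.
At M' = 720: y* = 77.0357. Change: 77.0357 − 25.6071 = 51.4286.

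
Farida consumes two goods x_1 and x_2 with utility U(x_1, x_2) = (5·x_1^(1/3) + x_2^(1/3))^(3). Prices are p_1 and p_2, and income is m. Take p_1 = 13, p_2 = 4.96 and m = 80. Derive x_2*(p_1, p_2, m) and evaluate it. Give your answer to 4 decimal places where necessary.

x_2* = 2.0401

From the CES first-order condition, 5·(x_2/x_1)^(2/3) = p_1/p_2.
Solve for the ratio: x_2/x_1 = [(1/5)·p_1/p_2]^(1.5).
With the ratio pinned down, the budget gives x_1* = m/(p_1 + p_2·(x_2/x_1)) and x_2* = (x_2/x_1)·x_1*.
Numerically x_2/x_1 = 0.379522, so x_1* = 80/(13 + 4.96·0.379522) = 5.3755 and x_2* = 0.379522·5.3755 = 2.0401.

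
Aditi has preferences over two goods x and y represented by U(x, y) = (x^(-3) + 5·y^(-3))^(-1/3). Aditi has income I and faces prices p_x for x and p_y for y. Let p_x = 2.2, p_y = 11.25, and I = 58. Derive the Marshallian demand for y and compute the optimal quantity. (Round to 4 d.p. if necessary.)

y* = 4.3083

Numerically y/x = 0.994398, so x* = 58/(2.2 + 11.25·0.994398) = 4.3326 and y* = 0.994398·4.3326 = 4.3083.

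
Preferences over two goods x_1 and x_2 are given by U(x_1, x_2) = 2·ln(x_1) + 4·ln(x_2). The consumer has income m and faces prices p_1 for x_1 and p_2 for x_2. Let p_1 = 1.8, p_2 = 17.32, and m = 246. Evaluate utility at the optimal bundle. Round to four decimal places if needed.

The MRS is (1/2)·x_2/x_1. Set MRS = p_1/p_2.
Rearranging, p_2·x_2 = 2·p_1·x_1. Substituting into the budget gives p_1·x_1·(1 + 2) = m.
Demand: x_1*(p_1,p_2,m) = 1/3·m/p_1 and x_2* = 2/3·m/p_2.
At p_1=1.8, p_2=17.32, m=246: x_1* = 1/3·246/1.8 = 45.5556, x_2* = 9.4688.
Utility at the optimum: U(45.5556, 9.4688) = 16.6299.

V = 16.6299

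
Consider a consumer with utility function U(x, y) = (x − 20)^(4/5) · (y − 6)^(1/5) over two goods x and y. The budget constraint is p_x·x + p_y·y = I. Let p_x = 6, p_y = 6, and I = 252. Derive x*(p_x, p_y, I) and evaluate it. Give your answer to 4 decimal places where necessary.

x* = 32.8

Substituting into the budget: x* = 20 + 0.8·(I − 20·p_x − 6·p_y)/p_x, and y* = 6 + 0.2·(…)/p_y.
Discretionary income = 252 − 20·6 − 6·6 = 96; x* = 20 + 0.8·96/6 = 32.8.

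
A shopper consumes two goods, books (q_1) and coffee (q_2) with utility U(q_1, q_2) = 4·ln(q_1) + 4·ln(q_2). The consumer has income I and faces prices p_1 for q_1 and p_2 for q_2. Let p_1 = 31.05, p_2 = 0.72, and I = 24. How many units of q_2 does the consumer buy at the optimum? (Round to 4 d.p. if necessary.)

Demand: q_1*(p_1,p_2,I) = 0.5·I/p_1 and q_2* = 0.5·I/p_2.
At p_1=31.05, p_2=0.72, I=24: q_2* = 0.5·24/0.72 = 16.6667.

q_2* = 16.6667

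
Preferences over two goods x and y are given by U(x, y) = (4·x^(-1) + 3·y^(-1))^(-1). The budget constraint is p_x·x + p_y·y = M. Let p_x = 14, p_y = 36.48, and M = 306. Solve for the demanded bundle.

x* = 9.1149, y* = 4.8901

Substitute y = (y/x)·x into the budget: x* = M/(p_x + p_y·(y/x)).
Numerically y/x = 0.536497, so x* = 306/(14 + 36.48·0.536497) = 9.1149 and y* = 0.536497·9.1149 = 4.8901.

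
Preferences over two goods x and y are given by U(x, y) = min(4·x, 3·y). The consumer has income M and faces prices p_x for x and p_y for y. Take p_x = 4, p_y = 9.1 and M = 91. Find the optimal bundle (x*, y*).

Demand: x*(p_x,p_y,M) = 3·M/(3·p_x + 4·p_y), y* = 4·M/(3·p_x + 4·p_y).
Here 3·4 + 4·9.1 = 48.4, giving x* = 5.6405 and y* = 7.5207.

x* = 5.6405, y* = 7.5207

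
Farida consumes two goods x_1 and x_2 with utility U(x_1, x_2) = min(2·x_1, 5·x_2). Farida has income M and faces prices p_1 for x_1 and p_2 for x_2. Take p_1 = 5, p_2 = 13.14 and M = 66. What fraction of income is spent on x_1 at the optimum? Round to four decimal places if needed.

share on x_1 = 0.4875

Demand: x_1*(p_1,p_2,M) = 5·M/(5·p_1 + 2·p_2), x_2* = 2·M/(5·p_1 + 2·p_2).
Here 5·5 + 2·13.14 = 51.28, giving x_1* = 6.4353 and x_2* = 2.5741.
Expenditure on x_1: 5·6.4353 = 32.1763; share = 0.4875.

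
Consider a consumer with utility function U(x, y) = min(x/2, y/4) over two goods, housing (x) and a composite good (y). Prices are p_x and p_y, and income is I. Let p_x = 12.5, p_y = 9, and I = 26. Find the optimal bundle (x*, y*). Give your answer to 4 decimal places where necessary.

With perfect complements, no substitution: consume in ratio x:y = 2:4.
Budget: p_x·x + p_y·2·x = I, so (2·p_x + 4·p_y)·x = 2·I.
Demand: x*(p_x,p_y,I) = 2·I/(2·p_x + 4·p_y), y* = 4·I/(2·p_x + 4·p_y).
Here 2·12.5 + 4·9 = 61, giving x* = 0.8525 and y* = 1.7049.

x* = 0.8525, y* = 1.7049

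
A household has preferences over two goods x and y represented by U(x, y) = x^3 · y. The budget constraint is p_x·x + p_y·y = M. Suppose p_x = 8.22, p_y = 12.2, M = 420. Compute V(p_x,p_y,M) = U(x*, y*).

The MRS is 3·y/x. Set MRS = p_x/p_y.
Rearranging, p_y·y = (1/3)·p_x·x. Substituting into the budget gives p_x·x·(1 + (1/3)) = M.
Demand: x*(p_x,p_y,M) = 0.75·M/p_x and y* = 0.25·M/p_y.
At p_x=8.22, p_y=12.2, M=420: x* = 0.75·420/8.22 = 38.3212, y* = 8.6066.
Utility at the optimum: U(38.3212, 8.6066) = 484334.8027.

V = 484334.8027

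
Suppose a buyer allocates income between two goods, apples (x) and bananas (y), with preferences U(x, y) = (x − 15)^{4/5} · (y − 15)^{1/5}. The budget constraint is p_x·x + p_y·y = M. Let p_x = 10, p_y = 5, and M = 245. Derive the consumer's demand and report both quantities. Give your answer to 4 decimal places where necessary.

x* = 16.6, y* = 15.8

This is Cobb-Douglas in (x−15, y−15): tangency gives 0.8·p_y·(y−15) = 0.2·p_x·(x−15).
Substituting into the budget: x* = 15 + 0.8·(M − 15·p_x − 15·p_y)/p_x, and y* = 15 + 0.2·(…)/p_y.
Discretionary income = 245 − 15·10 − 15·5 = 20; x* = 15 + 0.8·20/10 = 16.6; y* = 15 + 0.2·20/5 = 15.8.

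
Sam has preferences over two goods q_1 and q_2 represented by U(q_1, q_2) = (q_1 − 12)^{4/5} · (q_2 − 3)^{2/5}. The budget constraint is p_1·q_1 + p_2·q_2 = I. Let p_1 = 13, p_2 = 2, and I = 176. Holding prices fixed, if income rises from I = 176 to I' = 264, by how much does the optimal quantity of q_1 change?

Δq_1* = 4.5128

MRS = 2·(q_2−3)/(q_1−12). Tangency with p_1/p_2 gives q_2−3 = (1/2)·(p_1/p_2)·(q_1−12).
After buying the subsistence bundle (12, 3), a share 2/3 of the remaining income goes to q_1: q_1* = 12 + 2/3·(I − 12p_1 − 3p_2)/p_1.
Discretionary income = 176 − 12·13 − 3·2 = 14; q_1* = 12 + 2/3·14/13 = 12.7179.
At I' = 264: q_1* = 17.2308. Change: 17.2308 − 12.7179 = 4.5128.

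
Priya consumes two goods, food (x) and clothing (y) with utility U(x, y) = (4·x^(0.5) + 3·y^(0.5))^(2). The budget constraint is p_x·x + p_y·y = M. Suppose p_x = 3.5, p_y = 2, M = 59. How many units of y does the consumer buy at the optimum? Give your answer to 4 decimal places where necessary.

With the ratio pinned down, the budget gives x* = M/(p_x + p_y·(y/x)) and y* = (y/x)·x*.
Numerically y/x = 1.722656, so x* = 59/(3.5 + 2·1.722656) = 8.4949 and y* = 1.722656·8.4949 = 14.6339.

y* = 14.6339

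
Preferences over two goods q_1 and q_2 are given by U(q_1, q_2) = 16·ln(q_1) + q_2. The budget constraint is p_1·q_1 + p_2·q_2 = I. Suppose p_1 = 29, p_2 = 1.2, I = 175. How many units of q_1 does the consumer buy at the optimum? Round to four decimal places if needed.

q_1* = 0.6621

Set MRS = p_1/p_2: (16/q_1)/1 = p_1/p_2.
So q_1*(p_1,p_2) = 16·p_2/p_1, independent of income; and q_2* = (I − 16·p_2)/p_2.
At the given prices: q_1* = 16·1.2/29 = 0.6621.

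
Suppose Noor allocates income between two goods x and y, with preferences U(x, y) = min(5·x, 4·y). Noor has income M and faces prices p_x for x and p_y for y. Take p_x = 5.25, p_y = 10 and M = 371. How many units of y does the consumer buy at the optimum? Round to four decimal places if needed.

Leontief preferences: the optimum is at the kink where x/4 = y/5, i.e. y = (5/4)·x.
Budget: p_x·x + p_y·(5/4)·x = M, so (4·p_x + 5·p_y)·x = 4·M.
Demand: x*(p_x,p_y,M) = 4·M/(4·p_x + 5·p_y), y* = 5·M/(4·p_x + 5·p_y).
Here 4·5.25 + 5·10 = 71, giving y* = 26.1268.

y* = 26.1268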